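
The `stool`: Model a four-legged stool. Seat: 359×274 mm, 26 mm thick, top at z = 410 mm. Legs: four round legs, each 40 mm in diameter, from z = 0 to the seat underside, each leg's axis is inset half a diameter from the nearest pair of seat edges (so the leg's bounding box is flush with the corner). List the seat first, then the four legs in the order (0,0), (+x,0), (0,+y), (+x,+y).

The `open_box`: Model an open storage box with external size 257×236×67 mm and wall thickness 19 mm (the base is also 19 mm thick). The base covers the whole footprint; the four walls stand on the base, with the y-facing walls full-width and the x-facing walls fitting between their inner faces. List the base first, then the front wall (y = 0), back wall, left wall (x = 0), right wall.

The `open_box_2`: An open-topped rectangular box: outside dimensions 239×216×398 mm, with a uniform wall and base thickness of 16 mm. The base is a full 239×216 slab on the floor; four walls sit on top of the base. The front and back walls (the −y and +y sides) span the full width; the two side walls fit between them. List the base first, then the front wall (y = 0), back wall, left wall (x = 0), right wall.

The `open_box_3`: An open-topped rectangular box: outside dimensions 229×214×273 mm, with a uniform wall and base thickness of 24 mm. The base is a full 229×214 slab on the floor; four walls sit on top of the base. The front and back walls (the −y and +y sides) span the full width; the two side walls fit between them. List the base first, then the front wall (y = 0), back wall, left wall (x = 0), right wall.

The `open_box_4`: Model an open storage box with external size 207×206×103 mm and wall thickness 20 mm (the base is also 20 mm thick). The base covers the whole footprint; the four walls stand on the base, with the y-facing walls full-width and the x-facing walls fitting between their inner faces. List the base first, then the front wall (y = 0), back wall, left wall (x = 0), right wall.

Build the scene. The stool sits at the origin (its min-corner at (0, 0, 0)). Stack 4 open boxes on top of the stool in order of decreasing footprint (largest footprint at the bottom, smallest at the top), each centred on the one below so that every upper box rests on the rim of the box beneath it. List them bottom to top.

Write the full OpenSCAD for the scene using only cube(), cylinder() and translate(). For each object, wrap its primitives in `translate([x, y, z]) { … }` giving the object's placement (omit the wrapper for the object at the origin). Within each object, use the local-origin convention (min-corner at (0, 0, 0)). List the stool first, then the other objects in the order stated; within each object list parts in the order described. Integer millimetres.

translate([0, 0, 384]) cube([359, 274, 26]);
translate([20, 20, 0]) cylinder(h = 384, r = 20);
translate([339, 20, 0]) cylinder(h = 384, r = 20);
translate([20, 254, 0]) cylinder(h = 384, r = 20);
translate([339, 254, 0]) cylinder(h = 384, r = 20);
translate([51, 19, 410]) {
  cube([257, 236, 19]);
  translate([0, 0, 19]) cube([257, 19, 48]);
  translate([0, 217, 19]) cube([257, 19, 48]);
  translate([0, 19, 19]) cube([19, 198, 48]);
  translate([238, 19, 19]) cube([19, 198, 48]);
}
translate([60, 29, 477]) {
  cube([239, 216, 16]);
  translate([0, 0, 16]) cube([239, 16, 382]);
  translate([0, 200, 16]) cube([239, 16, 382]);
  translate([0, 16, 16]) cube([16, 184, 382]);
  translate([223, 16, 16]) cube([16, 184, 382]);
}
translate([65, 30, 875]) {
  cube([229, 214, 24]);
  translate([0, 0, 24]) cube([229, 24, 249]);
  translate([0, 190, 24]) cube([229, 24, 249]);
  translate([0, 24, 24]) cube([24, 166, 249]);
  translate([205, 24, 24]) cube([24, 166, 249]);
}
translate([76, 34, 1148]) {
  cube([207, 206, 20]);
  translate([0, 0, 20]) cube([207, 20, 83]);
  translate([0, 186, 20]) cube([207, 20, 83]);
  translate([0, 20, 20]) cube([20, 166, 83]);
  translate([187, 20, 20]) cube([20, 166, 83]);
}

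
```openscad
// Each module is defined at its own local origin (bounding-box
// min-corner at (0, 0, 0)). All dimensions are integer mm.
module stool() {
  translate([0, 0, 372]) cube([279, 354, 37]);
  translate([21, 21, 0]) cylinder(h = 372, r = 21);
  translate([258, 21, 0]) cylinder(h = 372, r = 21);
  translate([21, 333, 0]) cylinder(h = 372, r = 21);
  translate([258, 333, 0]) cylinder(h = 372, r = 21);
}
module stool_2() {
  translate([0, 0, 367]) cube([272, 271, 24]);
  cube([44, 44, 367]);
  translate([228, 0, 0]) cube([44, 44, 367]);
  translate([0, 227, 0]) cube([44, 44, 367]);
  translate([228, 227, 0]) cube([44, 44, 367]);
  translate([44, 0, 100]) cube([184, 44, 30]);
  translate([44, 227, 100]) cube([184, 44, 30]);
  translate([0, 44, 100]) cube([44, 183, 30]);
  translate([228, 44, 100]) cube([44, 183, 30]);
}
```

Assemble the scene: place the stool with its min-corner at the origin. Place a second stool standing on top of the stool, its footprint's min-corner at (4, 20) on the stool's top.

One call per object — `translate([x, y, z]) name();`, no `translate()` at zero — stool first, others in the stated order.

stool();
translate([4, 20, 409]) stool_2();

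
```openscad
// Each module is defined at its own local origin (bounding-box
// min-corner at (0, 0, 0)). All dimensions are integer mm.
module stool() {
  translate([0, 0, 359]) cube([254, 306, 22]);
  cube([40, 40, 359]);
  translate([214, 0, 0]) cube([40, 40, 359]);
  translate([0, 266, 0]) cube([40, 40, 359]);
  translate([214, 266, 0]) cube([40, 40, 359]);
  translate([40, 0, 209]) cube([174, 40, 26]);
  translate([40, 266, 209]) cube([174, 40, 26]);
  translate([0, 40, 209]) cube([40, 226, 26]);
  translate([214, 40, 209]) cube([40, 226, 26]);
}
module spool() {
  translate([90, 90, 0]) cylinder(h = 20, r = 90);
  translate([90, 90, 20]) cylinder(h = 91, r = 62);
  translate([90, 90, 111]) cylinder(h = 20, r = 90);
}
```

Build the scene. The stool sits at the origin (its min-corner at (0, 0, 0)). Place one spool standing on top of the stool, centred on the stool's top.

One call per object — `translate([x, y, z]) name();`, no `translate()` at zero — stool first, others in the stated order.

stool();
translate([37, 63, 381]) spool();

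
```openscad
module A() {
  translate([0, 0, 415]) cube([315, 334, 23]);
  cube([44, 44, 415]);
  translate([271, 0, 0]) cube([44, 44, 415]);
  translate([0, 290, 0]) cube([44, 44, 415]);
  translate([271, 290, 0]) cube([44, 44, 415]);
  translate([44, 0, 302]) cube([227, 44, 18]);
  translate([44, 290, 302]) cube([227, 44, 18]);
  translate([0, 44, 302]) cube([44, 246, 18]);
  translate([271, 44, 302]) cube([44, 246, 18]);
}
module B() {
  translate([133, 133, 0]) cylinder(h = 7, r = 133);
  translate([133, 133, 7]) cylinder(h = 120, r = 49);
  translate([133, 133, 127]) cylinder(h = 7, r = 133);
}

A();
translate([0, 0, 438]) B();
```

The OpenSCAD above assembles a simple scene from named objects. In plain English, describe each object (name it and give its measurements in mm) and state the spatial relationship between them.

A is a four-legged stool. The seat is 315×334 mm, 23 mm thick, top at z = 438 mm. It stands on four square legs, each 44×44 mm in cross-section, from z = 0 to the seat underside, each flush with a corner of the seat. Four stretchers, 44 mm wide and 18 mm tall, connect adjacent legs with their undersides at z = 302 mm, each running between the inner faces of the legs it joins and aligned with the legs' outer faces on the other axis.

B is a spool: two coaxial disc flanges of radius 133 mm and thickness 7 mm, joined by a core cylinder of radius 49 mm and height 120 mm. The lower flange rests on z = 0 and the three cylinders share a vertical axis.

The spool is on top of the stool.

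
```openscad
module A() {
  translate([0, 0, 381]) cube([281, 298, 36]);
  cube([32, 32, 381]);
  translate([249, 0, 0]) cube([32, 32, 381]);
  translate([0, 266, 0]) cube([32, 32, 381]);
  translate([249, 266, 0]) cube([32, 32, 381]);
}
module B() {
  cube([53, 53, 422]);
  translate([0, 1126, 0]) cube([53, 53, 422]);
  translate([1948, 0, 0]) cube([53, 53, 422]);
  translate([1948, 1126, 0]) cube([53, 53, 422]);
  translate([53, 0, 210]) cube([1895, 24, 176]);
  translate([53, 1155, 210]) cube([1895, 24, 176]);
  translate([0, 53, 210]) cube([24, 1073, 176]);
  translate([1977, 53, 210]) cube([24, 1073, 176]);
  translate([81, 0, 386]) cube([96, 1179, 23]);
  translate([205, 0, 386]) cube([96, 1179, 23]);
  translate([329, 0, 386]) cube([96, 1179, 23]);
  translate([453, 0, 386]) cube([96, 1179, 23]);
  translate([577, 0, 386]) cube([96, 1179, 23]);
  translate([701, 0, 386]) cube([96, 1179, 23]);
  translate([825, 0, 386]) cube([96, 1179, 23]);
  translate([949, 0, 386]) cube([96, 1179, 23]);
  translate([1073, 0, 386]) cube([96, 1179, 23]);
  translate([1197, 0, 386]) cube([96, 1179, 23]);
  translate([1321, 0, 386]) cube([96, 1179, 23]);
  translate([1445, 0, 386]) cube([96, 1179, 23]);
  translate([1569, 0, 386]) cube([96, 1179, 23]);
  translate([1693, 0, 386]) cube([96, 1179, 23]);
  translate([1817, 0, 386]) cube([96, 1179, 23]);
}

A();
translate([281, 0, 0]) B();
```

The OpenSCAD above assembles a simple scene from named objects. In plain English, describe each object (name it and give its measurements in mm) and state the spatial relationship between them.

A is a simple wooden stool: a rectangular seat 281 mm (x) by 298 mm (y), 36 mm thick, top face at z = 417 mm, on four square legs, each 32×32 mm in cross-section. The legs rest on z = 0, each flush with a corner of the seat.

B is a bed frame 2001 mm long (x) by 1179 mm wide (y). Four 53×53 mm corner posts, 422 mm tall, at the corners of the footprint. Four rails of 24 mm thickness and 176 mm height run between adjacent posts with their undersides at z = 210 mm, their outer faces flush with the outside of the frame (the two x-running rails run between the posts' inner faces; the two y-running rails run between the posts' inner faces). 15 slats, each 96 mm wide (x) and 23 mm thick, lie across the top of the two x-running rails, running the full 1179 mm width of the frame in y; the slats are evenly spaced along x between the inner faces of the end posts with equal gaps (rounded down to the nearest mm) at the −x end and between each pair — any rounding remainder accumulates at the +x end.

The bed frame is against the stool's +x side, with their −y faces flush.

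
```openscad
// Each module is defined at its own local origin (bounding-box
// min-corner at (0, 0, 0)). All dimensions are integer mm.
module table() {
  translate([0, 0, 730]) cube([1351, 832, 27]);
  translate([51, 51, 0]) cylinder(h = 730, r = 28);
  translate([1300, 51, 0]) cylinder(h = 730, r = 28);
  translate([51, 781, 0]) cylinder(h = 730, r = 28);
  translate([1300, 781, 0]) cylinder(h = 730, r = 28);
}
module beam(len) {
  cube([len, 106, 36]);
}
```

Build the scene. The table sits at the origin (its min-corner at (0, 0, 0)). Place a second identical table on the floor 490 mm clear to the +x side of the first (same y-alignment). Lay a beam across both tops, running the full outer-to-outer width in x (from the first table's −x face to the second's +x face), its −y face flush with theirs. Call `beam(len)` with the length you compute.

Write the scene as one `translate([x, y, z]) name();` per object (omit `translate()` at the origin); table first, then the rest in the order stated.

table();
translate([1841, 0, 0]) table();
translate([0, 0, 757]) beam(3192);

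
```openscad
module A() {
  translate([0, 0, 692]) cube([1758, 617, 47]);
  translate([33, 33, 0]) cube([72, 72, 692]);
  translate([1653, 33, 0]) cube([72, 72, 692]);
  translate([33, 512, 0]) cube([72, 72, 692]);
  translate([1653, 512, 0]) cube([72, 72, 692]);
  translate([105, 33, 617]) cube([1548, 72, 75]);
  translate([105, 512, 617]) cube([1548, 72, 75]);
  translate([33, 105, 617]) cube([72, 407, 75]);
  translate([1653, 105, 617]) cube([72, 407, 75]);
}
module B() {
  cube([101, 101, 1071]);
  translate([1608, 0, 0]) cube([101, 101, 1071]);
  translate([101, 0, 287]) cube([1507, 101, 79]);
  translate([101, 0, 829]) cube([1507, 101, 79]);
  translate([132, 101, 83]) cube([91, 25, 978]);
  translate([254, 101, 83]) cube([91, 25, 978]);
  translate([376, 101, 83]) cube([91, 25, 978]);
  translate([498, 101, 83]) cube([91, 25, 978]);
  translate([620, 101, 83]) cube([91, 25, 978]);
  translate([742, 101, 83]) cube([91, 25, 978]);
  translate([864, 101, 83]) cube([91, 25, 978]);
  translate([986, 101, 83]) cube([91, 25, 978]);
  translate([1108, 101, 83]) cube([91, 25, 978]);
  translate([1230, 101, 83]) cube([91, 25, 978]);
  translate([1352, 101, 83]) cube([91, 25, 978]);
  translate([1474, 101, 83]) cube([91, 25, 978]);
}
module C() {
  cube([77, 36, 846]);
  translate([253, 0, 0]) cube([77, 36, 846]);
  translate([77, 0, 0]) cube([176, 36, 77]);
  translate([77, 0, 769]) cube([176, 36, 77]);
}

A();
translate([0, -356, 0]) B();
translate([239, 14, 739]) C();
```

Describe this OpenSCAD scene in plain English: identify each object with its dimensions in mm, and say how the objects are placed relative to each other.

A is a rectangular dining table. The top is 1758×617×47 mm with its upper surface at z = 739 mm. It stands on four 72×72 mm square legs, each inset 33 mm from the nearest pair of top edges, running from the floor to the underside of the top. Four apron rails, 72 mm thick and 75 mm tall, run between adjacent legs with their top edges flush with the underside of the top and their outer faces flush with the legs' outer faces.

B is a fence section. Two 101×101 mm posts, 1071 mm tall, stand on the floor with a clear span of 1507 mm between their inner faces. Two horizontal rails of 101×79 mm section span the gap between the posts with their undersides at z = 287 mm and z = 829 mm, flush with the posts' −y face. 12 pickets, each 91 mm wide, 25 mm thick and 978 mm tall, are fixed to the +y face of the rails with their bottoms at z = 83 mm, evenly spaced across the span with equal gaps (rounded down to the nearest mm) at the −x end and between each pair — any rounding remainder accumulates at the +x end.

C is a rectangular picture frame lying in the x–z plane (depth along y). The opening is 176 mm wide (x) by 692 mm tall (z), surrounded by a border 77 mm wide on all four sides. The frame is 36 mm deep and is made of two full-height vertical stiles with two horizontal rails fitted between them.

The fence section is on the floor beside the table on its −y side. The picture frame is on top of the table.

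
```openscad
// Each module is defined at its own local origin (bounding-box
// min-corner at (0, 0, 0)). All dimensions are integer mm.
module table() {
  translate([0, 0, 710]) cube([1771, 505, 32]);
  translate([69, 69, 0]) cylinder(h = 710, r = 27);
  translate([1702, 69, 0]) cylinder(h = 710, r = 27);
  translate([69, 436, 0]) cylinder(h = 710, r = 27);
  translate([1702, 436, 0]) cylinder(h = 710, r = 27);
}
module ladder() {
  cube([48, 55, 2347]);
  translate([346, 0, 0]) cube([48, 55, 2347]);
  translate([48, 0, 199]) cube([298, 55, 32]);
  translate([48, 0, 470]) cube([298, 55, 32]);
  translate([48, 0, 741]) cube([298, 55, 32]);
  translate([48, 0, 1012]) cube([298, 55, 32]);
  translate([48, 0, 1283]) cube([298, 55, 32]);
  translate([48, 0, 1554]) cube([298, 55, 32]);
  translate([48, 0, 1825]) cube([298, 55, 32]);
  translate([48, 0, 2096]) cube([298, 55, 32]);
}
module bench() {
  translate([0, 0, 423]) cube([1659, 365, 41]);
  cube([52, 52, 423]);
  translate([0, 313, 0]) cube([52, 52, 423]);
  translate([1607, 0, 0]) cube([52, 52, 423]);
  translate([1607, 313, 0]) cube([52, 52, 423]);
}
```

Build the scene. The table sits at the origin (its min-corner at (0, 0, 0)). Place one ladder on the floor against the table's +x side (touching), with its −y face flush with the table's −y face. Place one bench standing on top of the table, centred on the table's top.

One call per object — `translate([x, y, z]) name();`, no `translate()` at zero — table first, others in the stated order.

table();
translate([1771, 0, 0]) ladder();
translate([56, 70, 742]) bench();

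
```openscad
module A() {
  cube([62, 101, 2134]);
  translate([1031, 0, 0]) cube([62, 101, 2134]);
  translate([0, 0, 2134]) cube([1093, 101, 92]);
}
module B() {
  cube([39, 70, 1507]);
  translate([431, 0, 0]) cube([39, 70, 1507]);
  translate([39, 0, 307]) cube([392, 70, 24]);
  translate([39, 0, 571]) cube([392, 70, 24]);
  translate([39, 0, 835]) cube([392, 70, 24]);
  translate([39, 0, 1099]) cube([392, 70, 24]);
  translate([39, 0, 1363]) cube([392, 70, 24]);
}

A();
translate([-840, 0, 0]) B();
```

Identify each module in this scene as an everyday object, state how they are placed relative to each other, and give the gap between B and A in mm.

A is a door frame. B is a ladder. The ladder is on the floor beside the door frame on its −x side. The gap between the ladder and the door frame is 370 mm.

The ladder's nearest face is 370 mm from the door frame's −x face.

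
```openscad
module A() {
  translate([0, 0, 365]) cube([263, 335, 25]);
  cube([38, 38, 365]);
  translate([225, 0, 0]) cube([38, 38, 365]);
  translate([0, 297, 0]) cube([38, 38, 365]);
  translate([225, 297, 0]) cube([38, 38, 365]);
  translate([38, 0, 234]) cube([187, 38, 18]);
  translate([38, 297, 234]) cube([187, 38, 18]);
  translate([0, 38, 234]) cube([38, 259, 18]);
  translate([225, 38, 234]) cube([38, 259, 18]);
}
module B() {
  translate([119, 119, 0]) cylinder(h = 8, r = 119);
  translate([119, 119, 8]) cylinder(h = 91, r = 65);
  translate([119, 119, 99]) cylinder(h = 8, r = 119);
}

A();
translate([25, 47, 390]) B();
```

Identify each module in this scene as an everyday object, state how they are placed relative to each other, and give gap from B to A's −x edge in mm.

A is a stool. B is a spool. The spool is on top of the stool. The gap from the spool to the stool's −x edge is 25 mm.

The spool's min-x is at 25; the stool's min-x is 0; gap = 25 mm.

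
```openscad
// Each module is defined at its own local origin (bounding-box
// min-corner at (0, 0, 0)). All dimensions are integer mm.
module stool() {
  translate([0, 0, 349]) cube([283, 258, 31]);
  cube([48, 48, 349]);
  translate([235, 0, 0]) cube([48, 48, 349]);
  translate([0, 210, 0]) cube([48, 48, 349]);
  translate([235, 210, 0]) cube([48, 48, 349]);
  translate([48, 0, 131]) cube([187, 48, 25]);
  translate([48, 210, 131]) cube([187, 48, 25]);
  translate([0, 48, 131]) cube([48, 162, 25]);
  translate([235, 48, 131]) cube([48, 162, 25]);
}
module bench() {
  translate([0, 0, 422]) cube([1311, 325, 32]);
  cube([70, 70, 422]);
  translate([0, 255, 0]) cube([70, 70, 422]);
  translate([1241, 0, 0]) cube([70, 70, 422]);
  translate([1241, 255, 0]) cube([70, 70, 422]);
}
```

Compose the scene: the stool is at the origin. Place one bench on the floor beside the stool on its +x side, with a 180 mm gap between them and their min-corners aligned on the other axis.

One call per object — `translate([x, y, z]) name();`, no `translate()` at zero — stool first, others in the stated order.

stool();
translate([463, 0, 0]) bench();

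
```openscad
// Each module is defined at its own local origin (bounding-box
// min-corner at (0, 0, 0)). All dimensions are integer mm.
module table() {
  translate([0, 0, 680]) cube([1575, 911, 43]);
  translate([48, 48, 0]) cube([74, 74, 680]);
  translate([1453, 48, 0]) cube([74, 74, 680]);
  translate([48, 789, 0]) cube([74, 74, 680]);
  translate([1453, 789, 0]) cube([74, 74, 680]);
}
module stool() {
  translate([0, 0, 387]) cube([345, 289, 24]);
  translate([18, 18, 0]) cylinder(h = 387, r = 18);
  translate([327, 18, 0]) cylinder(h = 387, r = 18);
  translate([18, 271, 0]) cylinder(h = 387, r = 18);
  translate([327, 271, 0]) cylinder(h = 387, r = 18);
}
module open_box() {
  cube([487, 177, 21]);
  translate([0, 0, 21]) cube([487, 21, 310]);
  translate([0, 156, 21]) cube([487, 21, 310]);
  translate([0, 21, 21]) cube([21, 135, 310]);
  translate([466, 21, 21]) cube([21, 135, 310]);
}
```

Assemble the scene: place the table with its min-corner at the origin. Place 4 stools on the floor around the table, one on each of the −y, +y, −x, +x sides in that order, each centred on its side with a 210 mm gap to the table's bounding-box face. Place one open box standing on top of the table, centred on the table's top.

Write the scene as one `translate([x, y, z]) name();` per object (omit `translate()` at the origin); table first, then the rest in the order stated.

table();
translate([615, -499, 0]) stool();
translate([615, 1121, 0]) stool();
translate([-555, 311, 0]) stool();
translate([1785, 311, 0]) stool();
translate([544, 367, 723]) open_box();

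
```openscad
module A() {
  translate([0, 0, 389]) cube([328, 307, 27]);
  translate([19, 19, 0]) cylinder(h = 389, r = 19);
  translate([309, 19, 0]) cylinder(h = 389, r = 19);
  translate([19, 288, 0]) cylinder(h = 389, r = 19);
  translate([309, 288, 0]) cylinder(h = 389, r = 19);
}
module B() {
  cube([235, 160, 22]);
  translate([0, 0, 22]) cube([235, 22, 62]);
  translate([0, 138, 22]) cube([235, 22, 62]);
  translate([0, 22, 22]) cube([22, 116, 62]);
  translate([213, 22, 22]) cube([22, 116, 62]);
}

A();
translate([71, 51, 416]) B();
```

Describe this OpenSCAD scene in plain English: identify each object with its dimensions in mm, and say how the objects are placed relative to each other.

A is a four-legged stool. The seat is a 328×307×27 mm slab whose top surface is at z = 416 mm; four round legs, each 38 mm in diameter, run from the floor (z = 0) to the underside of the seat, each leg's axis is inset half a diameter from the nearest pair of seat edges (so the leg's bounding box is flush with the corner).

B is an open storage box with external size 235×160×84 mm and wall thickness 22 mm (the base is also 22 mm thick). The base covers the whole footprint; the four walls stand on the base, with the y-facing walls full-width and the x-facing walls fitting between their inner faces.

The open box is on top of the stool.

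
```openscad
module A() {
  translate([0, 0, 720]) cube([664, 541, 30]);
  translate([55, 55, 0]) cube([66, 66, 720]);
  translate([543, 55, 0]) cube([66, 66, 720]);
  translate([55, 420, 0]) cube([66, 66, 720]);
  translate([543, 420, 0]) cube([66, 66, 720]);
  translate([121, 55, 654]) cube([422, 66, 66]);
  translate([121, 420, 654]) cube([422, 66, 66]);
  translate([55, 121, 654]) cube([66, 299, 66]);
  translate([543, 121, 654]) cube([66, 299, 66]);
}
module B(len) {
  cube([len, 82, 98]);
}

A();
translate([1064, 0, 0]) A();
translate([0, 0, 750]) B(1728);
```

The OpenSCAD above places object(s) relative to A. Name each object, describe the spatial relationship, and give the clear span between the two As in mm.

Second table starts at x = 1064; first ends at x = 664; clear span = 1064 − 664 = 400 mm.

A is a table. B is a beam. A beam spans the tops of two tables. The clear span between the two tables is 400 mm.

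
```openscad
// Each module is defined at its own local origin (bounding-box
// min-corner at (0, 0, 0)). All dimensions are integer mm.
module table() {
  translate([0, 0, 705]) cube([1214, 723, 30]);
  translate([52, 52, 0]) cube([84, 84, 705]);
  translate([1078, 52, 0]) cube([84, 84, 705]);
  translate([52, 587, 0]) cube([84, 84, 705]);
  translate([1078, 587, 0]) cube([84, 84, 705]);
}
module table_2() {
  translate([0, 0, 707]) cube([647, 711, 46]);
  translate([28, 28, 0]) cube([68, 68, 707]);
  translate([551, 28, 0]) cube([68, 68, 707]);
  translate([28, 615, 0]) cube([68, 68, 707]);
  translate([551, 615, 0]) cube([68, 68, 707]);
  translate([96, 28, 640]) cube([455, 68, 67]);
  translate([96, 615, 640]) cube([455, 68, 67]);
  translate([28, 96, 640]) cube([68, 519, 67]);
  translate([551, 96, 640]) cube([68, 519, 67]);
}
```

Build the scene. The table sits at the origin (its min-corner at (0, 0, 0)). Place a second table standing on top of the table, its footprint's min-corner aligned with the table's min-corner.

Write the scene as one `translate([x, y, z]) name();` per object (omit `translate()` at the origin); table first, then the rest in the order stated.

table();
translate([0, 0, 735]) table_2();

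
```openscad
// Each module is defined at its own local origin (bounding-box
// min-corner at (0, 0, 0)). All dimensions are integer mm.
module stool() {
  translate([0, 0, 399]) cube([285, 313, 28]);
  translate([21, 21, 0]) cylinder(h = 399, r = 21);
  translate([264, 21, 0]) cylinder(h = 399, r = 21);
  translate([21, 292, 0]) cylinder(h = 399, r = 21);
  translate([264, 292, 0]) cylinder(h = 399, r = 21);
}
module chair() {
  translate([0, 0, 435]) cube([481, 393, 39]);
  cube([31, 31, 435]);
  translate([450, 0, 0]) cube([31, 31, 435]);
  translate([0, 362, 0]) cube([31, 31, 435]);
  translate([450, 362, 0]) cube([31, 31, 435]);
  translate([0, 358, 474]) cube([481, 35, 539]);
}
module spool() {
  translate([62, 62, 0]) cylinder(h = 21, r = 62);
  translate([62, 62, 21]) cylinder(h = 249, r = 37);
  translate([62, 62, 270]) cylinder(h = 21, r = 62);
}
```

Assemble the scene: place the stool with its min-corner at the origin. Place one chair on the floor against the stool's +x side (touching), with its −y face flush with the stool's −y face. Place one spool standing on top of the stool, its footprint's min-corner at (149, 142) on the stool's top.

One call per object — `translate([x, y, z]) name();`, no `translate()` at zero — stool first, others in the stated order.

stool();
translate([285, 0, 0]) chair();
translate([149, 142, 427]) spool();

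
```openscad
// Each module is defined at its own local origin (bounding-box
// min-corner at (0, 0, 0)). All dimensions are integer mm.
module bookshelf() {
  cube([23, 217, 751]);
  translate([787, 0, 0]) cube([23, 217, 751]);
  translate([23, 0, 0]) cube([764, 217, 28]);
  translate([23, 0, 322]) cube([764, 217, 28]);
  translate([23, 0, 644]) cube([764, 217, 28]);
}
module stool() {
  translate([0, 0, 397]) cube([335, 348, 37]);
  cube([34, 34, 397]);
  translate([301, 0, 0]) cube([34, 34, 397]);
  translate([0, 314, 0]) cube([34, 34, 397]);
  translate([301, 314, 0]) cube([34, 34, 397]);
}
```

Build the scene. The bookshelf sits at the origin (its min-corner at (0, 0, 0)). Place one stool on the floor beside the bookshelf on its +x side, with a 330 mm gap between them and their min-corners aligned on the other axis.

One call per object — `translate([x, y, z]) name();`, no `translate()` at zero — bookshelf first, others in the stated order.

bookshelf();
translate([1140, 0, 0]) stool();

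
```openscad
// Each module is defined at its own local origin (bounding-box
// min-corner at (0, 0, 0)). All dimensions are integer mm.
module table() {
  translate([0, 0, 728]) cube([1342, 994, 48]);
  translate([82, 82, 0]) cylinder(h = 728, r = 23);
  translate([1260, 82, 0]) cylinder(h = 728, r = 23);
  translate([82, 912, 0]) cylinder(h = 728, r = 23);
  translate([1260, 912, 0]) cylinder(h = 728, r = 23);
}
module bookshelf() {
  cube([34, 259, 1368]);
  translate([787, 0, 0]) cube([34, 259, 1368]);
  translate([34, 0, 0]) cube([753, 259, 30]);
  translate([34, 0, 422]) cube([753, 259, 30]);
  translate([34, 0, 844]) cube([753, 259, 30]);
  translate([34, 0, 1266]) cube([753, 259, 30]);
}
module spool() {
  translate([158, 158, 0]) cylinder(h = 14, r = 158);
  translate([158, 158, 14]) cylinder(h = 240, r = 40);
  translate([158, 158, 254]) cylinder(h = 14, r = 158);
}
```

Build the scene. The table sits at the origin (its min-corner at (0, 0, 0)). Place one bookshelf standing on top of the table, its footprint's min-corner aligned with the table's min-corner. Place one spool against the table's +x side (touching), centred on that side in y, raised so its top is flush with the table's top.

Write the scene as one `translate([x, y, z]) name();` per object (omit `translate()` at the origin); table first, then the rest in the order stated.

table();
translate([0, 0, 776]) bookshelf();
translate([1342, 339, 508]) spool();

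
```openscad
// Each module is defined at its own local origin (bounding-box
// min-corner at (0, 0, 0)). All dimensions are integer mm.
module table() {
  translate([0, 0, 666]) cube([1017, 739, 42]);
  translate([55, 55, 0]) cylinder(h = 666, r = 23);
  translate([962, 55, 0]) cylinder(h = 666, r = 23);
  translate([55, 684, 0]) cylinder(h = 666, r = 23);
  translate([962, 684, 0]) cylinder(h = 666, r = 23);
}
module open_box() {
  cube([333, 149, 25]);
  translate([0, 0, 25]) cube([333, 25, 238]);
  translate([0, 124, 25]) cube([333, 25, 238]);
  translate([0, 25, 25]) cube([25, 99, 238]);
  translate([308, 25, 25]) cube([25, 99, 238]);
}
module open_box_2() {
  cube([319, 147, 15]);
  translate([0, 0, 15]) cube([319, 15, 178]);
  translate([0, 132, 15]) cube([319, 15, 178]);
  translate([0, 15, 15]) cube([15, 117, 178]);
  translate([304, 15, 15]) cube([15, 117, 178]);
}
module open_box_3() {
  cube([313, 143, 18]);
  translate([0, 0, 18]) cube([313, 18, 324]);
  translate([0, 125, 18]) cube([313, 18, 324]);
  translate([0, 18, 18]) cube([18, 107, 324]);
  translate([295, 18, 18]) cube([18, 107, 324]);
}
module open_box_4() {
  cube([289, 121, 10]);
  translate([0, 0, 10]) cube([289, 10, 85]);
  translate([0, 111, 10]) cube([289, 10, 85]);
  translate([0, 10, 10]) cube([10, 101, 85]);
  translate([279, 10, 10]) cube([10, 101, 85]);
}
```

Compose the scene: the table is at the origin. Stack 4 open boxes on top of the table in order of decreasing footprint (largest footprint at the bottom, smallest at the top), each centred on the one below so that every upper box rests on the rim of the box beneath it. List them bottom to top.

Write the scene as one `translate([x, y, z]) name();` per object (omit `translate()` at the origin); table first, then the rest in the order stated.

table();
translate([342, 295, 708]) open_box();
translate([349, 296, 971]) open_box_2();
translate([352, 298, 1164]) open_box_3();
translate([364, 309, 1506]) open_box_4();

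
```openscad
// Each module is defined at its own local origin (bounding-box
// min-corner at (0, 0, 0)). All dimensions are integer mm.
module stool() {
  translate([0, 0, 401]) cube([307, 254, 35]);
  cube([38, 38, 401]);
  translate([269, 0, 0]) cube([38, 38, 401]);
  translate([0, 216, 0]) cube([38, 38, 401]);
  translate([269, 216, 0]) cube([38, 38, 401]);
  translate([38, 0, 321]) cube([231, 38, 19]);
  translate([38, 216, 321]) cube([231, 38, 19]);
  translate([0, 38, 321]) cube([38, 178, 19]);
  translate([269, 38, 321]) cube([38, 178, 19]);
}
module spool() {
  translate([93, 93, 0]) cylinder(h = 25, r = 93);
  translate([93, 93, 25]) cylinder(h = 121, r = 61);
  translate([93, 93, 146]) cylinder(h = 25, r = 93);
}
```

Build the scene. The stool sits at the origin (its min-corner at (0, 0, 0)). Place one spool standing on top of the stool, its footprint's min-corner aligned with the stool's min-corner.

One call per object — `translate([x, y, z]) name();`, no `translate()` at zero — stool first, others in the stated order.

stool();
translate([0, 0, 436]) spool();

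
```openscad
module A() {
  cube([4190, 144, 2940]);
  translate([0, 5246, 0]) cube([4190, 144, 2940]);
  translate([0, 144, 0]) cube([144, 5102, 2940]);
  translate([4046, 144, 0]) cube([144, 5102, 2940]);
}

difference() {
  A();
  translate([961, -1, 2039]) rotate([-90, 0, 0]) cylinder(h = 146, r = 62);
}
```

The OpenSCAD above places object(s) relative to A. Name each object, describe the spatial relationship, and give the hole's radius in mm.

A is a house frame. The house frame has a circular hole through its front wall. The hole's radius is 62 mm.

The subtracted cylinder has r = 62 mm.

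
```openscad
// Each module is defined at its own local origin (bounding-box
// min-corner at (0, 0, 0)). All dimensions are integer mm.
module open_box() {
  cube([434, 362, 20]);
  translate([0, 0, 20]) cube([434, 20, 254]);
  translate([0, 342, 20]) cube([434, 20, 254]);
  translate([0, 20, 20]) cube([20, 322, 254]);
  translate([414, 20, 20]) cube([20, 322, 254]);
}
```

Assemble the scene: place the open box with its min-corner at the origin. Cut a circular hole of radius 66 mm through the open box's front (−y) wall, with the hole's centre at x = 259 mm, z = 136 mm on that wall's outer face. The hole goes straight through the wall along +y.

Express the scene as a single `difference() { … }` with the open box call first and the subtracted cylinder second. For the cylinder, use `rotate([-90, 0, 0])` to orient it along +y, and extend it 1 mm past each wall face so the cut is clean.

difference() {
  open_box();
  translate([259, -1, 136]) rotate([-90, 0, 0]) cylinder(h = 22, r = 66);
}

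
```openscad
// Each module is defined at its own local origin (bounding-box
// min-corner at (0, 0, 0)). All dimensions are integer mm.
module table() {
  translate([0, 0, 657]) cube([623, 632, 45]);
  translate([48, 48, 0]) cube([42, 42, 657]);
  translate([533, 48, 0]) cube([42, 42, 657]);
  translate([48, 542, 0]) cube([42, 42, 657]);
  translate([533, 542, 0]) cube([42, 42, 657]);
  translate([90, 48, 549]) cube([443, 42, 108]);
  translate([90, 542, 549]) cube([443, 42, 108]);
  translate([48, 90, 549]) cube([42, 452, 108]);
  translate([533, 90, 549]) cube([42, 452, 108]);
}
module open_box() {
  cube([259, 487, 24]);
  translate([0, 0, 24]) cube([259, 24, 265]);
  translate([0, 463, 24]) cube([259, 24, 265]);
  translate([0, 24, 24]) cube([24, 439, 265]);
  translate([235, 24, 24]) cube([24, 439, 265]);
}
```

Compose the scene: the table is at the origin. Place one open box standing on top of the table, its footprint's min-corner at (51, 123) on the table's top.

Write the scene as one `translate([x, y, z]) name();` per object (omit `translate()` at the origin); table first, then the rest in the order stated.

table();
translate([51, 123, 702]) open_box();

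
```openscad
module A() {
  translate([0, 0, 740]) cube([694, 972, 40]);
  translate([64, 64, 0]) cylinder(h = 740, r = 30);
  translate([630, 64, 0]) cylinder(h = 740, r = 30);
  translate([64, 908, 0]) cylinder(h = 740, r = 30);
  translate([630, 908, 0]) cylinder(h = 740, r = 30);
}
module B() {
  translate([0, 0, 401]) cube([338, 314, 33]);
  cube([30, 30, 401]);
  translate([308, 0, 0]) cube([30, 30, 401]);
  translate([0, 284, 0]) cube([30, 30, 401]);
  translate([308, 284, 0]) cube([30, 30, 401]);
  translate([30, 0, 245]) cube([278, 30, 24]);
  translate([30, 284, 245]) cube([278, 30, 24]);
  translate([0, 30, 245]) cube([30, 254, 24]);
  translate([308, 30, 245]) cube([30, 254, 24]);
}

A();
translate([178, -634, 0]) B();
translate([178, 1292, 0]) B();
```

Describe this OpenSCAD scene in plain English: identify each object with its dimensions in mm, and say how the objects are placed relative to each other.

A is a table with a 694×972 mm rectangular top, 40 mm thick, top surface at z = 780 mm, supported by four round legs of 60 mm diameter, each leg's bounding box inset 34 mm from the nearest pair of top edges, running from the floor.

B is a four-legged stool. The seat is a 338×314×33 mm slab whose top surface is at z = 434 mm; four square legs, each 30×30 mm in cross-section, run from the floor (z = 0) to the underside of the seat, each flush with a corner of the seat. Four stretchers, 30 mm wide and 24 mm tall, connect adjacent legs with their undersides at z = 245 mm, each running between the inner faces of the legs it joins and aligned with the legs' outer faces on the other axis.

Two stools sit around the table at the −y, +y sides.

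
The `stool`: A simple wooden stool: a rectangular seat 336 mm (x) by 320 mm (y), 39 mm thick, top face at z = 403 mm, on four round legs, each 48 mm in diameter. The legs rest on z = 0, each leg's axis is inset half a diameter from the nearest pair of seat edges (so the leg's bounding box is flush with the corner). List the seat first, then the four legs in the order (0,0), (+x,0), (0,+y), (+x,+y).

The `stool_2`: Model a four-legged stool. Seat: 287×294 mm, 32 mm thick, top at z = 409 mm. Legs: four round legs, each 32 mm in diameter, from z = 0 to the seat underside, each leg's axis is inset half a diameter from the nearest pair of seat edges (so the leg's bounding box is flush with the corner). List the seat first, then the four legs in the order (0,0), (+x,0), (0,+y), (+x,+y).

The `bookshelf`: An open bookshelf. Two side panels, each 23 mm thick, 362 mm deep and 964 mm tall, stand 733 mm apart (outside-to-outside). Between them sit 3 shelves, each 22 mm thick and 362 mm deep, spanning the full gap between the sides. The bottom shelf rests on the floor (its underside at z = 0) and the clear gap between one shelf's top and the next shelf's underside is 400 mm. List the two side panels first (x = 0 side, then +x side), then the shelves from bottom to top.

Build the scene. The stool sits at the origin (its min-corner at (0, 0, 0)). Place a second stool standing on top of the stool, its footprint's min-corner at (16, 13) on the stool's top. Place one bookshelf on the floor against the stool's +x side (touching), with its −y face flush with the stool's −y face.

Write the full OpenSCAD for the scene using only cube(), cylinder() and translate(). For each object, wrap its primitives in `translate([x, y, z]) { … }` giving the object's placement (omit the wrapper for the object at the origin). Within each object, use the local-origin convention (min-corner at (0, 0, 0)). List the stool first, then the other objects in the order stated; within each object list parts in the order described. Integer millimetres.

translate([0, 0, 364]) cube([336, 320, 39]);
translate([24, 24, 0]) cylinder(h = 364, r = 24);
translate([312, 24, 0]) cylinder(h = 364, r = 24);
translate([24, 296, 0]) cylinder(h = 364, r = 24);
translate([312, 296, 0]) cylinder(h = 364, r = 24);
translate([16, 13, 403]) {
  translate([0, 0, 377]) cube([287, 294, 32]);
  translate([16, 16, 0]) cylinder(h = 377, r = 16);
  translate([271, 16, 0]) cylinder(h = 377, r = 16);
  translate([16, 278, 0]) cylinder(h = 377, r = 16);
  translate([271, 278, 0]) cylinder(h = 377, r = 16);
}
translate([336, 0, 0]) {
  cube([23, 362, 964]);
  translate([710, 0, 0]) cube([23, 362, 964]);
  translate([23, 0, 0]) cube([687, 362, 22]);
  translate([23, 0, 422]) cube([687, 362, 22]);
  translate([23, 0, 844]) cube([687, 362, 22]);
}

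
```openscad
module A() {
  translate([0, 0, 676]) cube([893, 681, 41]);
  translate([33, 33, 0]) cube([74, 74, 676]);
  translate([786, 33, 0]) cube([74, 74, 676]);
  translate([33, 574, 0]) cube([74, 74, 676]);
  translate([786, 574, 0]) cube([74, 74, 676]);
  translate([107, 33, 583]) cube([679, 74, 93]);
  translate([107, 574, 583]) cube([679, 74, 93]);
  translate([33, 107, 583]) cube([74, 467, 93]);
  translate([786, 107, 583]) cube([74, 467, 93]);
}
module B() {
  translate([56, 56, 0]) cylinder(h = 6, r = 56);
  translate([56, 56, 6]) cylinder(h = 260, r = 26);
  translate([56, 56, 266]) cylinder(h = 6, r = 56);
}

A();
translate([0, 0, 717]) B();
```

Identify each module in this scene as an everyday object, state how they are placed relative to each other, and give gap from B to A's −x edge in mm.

A is a table. B is a spool. The spool is on top of the table. The gap from the spool to the table's −x edge is 0 mm.

The spool's min-x is at 0; the table's min-x is 0; gap = 0 mm.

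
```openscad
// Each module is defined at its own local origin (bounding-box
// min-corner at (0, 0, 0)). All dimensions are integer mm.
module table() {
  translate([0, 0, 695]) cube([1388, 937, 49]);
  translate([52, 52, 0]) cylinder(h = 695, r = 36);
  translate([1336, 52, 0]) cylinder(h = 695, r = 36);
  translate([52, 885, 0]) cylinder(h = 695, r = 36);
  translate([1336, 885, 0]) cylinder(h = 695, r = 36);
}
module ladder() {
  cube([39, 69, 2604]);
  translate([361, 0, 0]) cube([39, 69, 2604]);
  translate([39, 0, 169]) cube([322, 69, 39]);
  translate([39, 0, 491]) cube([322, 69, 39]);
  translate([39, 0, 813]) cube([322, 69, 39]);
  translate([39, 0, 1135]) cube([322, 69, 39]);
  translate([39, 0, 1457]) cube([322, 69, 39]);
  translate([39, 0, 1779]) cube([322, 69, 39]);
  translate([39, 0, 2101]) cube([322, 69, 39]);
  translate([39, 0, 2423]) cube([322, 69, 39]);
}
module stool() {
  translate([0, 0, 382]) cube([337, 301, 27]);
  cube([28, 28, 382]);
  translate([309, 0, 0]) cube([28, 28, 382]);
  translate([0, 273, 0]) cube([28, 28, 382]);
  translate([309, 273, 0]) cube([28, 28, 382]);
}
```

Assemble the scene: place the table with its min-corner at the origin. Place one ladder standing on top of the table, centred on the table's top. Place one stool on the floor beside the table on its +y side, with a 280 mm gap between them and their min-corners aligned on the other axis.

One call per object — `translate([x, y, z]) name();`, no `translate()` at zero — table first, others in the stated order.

table();
translate([494, 434, 744]) ladder();
translate([0, 1217, 0]) stool();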